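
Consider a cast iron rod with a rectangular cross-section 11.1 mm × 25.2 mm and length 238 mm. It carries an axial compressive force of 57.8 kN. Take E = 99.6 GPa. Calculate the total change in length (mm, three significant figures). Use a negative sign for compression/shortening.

-0.494 mm

A = 279.7 mm².
δ_mech = NL/(AE) = -57800·238/(279.7·99600) = -0.4938 mm.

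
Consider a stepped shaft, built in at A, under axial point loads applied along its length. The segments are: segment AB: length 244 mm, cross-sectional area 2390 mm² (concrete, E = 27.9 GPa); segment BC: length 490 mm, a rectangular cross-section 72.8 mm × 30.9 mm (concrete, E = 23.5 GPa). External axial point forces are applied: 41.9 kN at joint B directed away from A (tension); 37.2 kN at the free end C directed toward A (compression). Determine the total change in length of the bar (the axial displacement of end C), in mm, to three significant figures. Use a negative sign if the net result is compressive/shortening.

-0.328 mm

Internal axial forces (sectioning from the free end, tension +): N_BC = -37.2 kN, N_AB = 4.7 kN.
A_BC = 2250 mm².
δ_AB = 4700·244/(2390·27900) = 0.0172 mm
δ_BC = -37200·490/(2250·23500) = -0.3448 mm
δ = Σδ_i = -0.3276 mm.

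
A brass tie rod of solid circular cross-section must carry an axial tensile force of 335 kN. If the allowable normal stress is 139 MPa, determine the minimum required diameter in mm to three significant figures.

Required area A ≥ P/σ_allow = 335000/139 = 2410 mm².
For a solid circular section, d ≥ √(4A/π) = 55.39 mm.

55.4 mm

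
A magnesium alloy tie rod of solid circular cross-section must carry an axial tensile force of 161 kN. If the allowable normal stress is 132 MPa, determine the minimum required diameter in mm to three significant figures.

Required area A ≥ P/σ_allow = 161000/132 = 1220 mm².
For a solid circular section, d ≥ √(4A/π) = 39.41 mm.

39.4 mm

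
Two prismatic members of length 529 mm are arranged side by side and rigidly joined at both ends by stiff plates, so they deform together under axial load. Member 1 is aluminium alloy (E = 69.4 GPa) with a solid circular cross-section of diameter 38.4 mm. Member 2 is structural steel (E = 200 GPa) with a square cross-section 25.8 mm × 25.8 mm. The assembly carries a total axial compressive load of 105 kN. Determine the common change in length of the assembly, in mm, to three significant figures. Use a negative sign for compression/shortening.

-0.260 mm

A_1 = 1158 mm².
A_2 = 665.6 mm².
Equal strain + equilibrium ⇒ each member carries load in proportion to AE: A₁E₁ = 80370000 N, A₂E₂ = 133100000 N, ΣAE = 213500000 N.
δ = PL/ΣAE = -105000·529/213500000 = -0.2602 mm.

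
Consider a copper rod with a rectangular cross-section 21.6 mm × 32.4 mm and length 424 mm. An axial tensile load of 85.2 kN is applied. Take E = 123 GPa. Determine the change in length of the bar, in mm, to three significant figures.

A = 699.8 mm².
δ_mech = NL/(AE) = 85200·424/(699.8·123000) = 0.4197 mm.

0.420 mm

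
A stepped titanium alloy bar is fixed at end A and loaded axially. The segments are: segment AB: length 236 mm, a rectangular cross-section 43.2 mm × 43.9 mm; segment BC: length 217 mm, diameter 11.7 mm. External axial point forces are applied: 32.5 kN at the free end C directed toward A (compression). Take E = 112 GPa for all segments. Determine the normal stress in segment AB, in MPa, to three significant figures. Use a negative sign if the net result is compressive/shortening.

-17.1 MPa

Internal axial forces (sectioning from the free end, tension +): N_BC = -32.5 kN, N_AB = -32.5 kN.
A_AB = 1896 mm².
σ_AB = N_AB/A_AB = -32500/1896 = -17.14 MPa.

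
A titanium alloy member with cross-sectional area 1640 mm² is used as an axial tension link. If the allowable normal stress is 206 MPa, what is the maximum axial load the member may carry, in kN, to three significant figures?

P_max = σ_allow · A = 206 · 1640 = 337800 N = 337.8 kN.

338 kN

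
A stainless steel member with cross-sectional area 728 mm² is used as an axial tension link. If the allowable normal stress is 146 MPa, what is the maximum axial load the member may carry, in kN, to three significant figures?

106 kN

P_max = σ_allow · A = 146 · 728 = 106300 N = 106.3 kN.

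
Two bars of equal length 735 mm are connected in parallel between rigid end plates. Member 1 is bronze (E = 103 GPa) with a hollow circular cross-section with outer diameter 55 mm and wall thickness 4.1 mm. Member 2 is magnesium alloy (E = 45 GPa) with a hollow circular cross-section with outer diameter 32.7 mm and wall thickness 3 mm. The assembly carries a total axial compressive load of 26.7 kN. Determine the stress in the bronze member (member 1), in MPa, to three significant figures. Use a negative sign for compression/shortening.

A_1 = 655.6 mm².
A_2 = 279.9 mm².
Equal strain + equilibrium ⇒ each member carries load in proportion to AE: A₁E₁ = 67530000 N, A₂E₂ = 12600000 N, ΣAE = 80120000 N.
σ₁ = P·E₁/ΣAE = -26700·103000/80120000 = -34.32 MPa.

-34.3 MPa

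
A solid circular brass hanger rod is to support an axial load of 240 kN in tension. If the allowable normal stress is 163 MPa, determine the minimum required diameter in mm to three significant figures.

Required area A ≥ P/σ_allow = 240000/163 = 1472 mm².
For a solid circular section, d ≥ √(4A/π) = 43.3 mm.

43.3 mm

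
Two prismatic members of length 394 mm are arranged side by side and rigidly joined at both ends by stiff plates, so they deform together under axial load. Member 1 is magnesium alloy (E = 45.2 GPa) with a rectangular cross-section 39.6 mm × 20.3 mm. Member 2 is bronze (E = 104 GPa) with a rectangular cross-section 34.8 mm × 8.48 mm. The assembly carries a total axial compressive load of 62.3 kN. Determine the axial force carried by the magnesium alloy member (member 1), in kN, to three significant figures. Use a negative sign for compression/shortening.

-33.8 kN

A_1 = 803.9 mm².
A_2 = 295.1 mm².
Equal strain + equilibrium ⇒ each member carries load in proportion to AE: A₁E₁ = 36340000 N, A₂E₂ = 30690000 N, ΣAE = 67030000 N.
F₁ = P·A₁E₁/ΣAE = -62300·36340000/67030000 = -33770 N.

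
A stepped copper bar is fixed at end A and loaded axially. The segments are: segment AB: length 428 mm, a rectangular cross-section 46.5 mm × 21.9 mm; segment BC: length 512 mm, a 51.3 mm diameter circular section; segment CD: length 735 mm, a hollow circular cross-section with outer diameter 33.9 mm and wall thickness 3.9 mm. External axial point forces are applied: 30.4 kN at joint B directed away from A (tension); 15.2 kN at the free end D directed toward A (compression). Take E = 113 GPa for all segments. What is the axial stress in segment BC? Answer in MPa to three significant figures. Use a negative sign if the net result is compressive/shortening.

-7.35 MPa

Internal axial forces (sectioning from the free end, tension +): N_CD = -15.2 kN, N_BC = -15.2 kN, N_AB = 15.2 kN.
A_BC = 2067 mm².
σ_BC = N_BC/A_BC = -15200/2067 = -7.354 MPa.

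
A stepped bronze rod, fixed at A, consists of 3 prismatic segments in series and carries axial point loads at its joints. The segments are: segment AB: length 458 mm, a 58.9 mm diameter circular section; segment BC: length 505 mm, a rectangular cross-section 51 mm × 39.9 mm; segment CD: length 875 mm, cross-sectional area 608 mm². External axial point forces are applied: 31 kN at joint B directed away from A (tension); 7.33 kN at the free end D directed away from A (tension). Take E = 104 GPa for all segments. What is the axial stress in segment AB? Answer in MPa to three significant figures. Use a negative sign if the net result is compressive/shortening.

14.1 MPa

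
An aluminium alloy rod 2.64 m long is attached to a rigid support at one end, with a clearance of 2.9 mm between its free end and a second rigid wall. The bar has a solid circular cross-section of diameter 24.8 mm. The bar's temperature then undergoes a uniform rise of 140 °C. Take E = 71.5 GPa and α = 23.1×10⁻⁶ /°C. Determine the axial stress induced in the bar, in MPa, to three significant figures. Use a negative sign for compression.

-153 MPa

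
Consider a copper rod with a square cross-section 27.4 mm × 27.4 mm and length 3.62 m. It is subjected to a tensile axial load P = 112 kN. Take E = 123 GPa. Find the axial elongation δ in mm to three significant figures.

4.39 mm

A = 750.8 mm².
δ_mech = NL/(AE) = 112000·3620/(750.8·123000) = 4.391 mm.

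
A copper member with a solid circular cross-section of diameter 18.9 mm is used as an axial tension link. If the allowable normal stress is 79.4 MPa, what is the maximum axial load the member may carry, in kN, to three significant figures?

22.3 kN

A = 280.6 mm².
P_max = σ_allow · A = 79.4 · 280.6 = 22280 N = 22.28 kN.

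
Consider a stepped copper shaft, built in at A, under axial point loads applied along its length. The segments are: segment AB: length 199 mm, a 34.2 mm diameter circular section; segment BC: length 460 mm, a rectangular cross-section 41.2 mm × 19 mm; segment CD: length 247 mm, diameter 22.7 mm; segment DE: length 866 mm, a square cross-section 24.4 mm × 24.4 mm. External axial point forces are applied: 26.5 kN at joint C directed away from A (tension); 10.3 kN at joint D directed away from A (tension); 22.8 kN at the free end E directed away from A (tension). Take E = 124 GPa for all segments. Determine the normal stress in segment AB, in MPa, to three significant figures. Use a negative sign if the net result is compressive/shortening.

Internal axial forces (sectioning from the free end, tension +): N_DE = 22.8 kN, N_CD = 33.1 kN, N_BC = 59.6 kN, N_AB = 59.6 kN.
A_AB = 918.6 mm².
σ_AB = N_AB/A_AB = 59600/918.6 = 64.88 MPa.

64.9 MPa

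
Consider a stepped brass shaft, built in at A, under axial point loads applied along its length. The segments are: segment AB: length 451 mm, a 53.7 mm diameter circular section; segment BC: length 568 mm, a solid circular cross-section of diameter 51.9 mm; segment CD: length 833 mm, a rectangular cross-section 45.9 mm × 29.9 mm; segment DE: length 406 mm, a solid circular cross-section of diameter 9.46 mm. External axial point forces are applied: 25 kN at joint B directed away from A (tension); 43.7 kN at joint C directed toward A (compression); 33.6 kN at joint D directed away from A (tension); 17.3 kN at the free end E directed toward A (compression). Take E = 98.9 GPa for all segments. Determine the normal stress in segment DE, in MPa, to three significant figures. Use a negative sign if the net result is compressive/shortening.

Internal axial forces (sectioning from the free end, tension +): N_DE = -17.3 kN, N_CD = 16.3 kN, N_BC = -27.4 kN, N_AB = -2.4 kN.
A_DE = 70.29 mm².
σ_DE = N_DE/A_DE = -17300/70.29 = -246.1 MPa.

-246 MPa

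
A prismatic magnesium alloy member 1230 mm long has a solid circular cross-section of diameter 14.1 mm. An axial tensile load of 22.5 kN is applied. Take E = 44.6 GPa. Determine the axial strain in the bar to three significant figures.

0.00323

A = 156.1 mm².
σ = N/A = 144.1 MPa; ε = σ/E = 144.1/44600 = 3.231e-03.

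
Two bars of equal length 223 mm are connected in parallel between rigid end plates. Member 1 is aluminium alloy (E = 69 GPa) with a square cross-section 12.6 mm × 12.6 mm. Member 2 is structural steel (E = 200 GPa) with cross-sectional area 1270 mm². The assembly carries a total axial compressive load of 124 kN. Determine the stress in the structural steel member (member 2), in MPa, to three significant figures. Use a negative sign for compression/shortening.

-93.6 MPa

A_1 = 158.8 mm².
Equal strain + equilibrium ⇒ each member carries load in proportion to AE: A₁E₁ = 10950000 N, A₂E₂ = 254000000 N, ΣAE = 265000000 N.
σ₂ = P·E₂/ΣAE = -124000·200000/265000000 = -93.6 MPa.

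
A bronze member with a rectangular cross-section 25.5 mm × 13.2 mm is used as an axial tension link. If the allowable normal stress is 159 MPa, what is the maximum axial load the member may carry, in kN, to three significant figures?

53.5 kN

A = 336.6 mm².
P_max = σ_allow · A = 159 · 336.6 = 53520 N = 53.52 kN.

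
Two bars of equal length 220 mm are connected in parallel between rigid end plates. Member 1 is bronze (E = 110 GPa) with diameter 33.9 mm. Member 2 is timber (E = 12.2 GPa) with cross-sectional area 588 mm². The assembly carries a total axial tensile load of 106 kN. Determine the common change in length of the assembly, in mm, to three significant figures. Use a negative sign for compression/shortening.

A_1 = 902.6 mm².
Equal strain + equilibrium ⇒ each member carries load in proportion to AE: A₁E₁ = 99280000 N, A₂E₂ = 7174000 N, ΣAE = 106500000 N.
δ = PL/ΣAE = 106000·220/106500000 = 0.2191 mm.

0.219 mm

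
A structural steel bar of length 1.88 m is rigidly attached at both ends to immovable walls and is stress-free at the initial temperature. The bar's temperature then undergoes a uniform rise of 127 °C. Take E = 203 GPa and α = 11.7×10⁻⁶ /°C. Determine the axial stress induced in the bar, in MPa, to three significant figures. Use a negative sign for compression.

Free thermal expansion αLΔT = 11.7e-6 · 1880 · 127 = 2.793 mm.
The walls impose strain ε = −(2.793)/1880 = -1.4859e-03; σ = Eε = 203000 · -1.4859e-03 = -301.6 MPa.

-302 MPa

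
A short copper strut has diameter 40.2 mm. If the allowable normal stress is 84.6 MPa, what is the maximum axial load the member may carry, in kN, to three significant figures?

A = 1269 mm².
P_max = σ_allow · A = 84.6 · 1269 = 107400 N = 107.4 kN.

107 kN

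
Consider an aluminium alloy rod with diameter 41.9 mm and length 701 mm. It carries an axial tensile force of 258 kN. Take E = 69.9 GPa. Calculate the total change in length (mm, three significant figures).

A = 1379 mm².
δ_mech = NL/(AE) = 258000·701/(1379·69900) = 1.876 mm.

1.88 mm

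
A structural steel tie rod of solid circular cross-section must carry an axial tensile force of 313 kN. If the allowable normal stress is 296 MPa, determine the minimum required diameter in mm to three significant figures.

36.7 mm

Required area A ≥ P/σ_allow = 313000/296 = 1057 mm².
For a solid circular section, d ≥ √(4A/π) = 36.69 mm.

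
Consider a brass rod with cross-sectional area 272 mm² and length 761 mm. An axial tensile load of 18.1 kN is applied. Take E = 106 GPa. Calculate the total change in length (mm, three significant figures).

0.478 mm

δ_mech = NL/(AE) = 18100·761/(272·106000) = 0.4777 mm.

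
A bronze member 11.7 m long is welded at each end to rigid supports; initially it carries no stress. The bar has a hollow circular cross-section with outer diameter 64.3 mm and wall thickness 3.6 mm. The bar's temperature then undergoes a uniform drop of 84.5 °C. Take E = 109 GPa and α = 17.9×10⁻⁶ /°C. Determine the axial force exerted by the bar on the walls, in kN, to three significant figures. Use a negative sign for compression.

Free thermal expansion αLΔT = 17.9e-6 · 11700 · -84.5 = -17.7 mm.
The walls impose strain ε = −(-17.7)/11700 = 1.5126e-03; σ = Eε = 109000 · 1.5126e-03 = 164.9 MPa.
Wall reaction R = σ·A = 164.9·686.5 = 113200 N = 113.2 kN.

113 kN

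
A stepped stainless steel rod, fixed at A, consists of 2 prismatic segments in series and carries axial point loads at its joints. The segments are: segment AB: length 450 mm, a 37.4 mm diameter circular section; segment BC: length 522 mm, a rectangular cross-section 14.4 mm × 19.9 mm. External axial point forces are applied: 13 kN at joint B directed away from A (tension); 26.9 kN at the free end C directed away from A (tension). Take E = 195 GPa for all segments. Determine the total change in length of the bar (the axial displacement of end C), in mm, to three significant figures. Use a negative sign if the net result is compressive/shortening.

Internal axial forces (sectioning from the free end, tension +): N_BC = 26.9 kN, N_AB = 39.9 kN.
A_AB = 1099 mm².
A_BC = 286.6 mm².
δ_AB = 39900·450/(1099·195000) = 0.08381 mm
δ_BC = 26900·522/(286.6·195000) = 0.2513 mm
δ = Σδ_i = 0.3351 mm.

0.335 mm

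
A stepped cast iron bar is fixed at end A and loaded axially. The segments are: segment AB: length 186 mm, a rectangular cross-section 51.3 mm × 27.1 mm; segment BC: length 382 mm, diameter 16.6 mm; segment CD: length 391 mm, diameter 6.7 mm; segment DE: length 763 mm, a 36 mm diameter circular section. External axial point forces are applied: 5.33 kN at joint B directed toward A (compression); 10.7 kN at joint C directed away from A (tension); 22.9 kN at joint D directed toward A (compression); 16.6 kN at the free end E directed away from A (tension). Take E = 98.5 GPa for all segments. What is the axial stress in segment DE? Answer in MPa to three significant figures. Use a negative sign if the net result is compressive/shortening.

Internal axial forces (sectioning from the free end, tension +): N_DE = 16.6 kN, N_CD = -6.3 kN, N_BC = 4.4 kN, N_AB = -0.93 kN.
A_DE = 1018 mm².
σ_DE = N_DE/A_DE = 16600/1018 = 16.31 MPa.

16.3 MPa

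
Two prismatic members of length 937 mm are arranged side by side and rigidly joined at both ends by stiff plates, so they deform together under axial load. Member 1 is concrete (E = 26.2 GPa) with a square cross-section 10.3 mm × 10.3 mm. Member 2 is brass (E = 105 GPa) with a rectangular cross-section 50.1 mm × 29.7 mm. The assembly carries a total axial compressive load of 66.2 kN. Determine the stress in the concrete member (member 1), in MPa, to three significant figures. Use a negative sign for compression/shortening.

A_1 = 106.1 mm².
A_2 = 1488 mm².
Equal strain + equilibrium ⇒ each member carries load in proportion to AE: A₁E₁ = 2780000 N, A₂E₂ = 156200000 N, ΣAE = 159000000 N.
σ₁ = P·E₁/ΣAE = -66200·26200/159000000 = -10.91 MPa.

-10.9 MPa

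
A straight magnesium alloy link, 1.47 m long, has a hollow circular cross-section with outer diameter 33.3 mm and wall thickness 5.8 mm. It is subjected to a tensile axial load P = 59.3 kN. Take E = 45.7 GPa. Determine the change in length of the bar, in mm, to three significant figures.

3.81 mm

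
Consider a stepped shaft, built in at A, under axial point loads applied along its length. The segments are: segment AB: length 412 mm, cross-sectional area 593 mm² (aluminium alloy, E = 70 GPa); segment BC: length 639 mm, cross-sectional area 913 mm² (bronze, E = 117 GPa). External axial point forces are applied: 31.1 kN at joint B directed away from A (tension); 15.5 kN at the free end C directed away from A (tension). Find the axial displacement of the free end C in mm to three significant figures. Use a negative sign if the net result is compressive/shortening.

Internal axial forces (sectioning from the free end, tension +): N_BC = 15.5 kN, N_AB = 46.6 kN.
δ_AB = 46600·412/(593·70000) = 0.4625 mm
δ_BC = 15500·639/(913·117000) = 0.09272 mm
δ = Σδ_i = 0.5552 mm.

0.555 mm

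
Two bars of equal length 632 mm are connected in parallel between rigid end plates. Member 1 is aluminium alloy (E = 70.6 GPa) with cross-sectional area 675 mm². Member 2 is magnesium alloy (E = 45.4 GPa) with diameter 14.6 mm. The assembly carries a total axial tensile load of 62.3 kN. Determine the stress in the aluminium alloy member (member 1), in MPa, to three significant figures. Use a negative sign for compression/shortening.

A_2 = 167.4 mm².
Equal strain + equilibrium ⇒ each member carries load in proportion to AE: A₁E₁ = 47660000 N, A₂E₂ = 7601000 N, ΣAE = 55260000 N.
σ₁ = P·E₁/ΣAE = 62300·70600/55260000 = 79.6 MPa.

79.6 MPa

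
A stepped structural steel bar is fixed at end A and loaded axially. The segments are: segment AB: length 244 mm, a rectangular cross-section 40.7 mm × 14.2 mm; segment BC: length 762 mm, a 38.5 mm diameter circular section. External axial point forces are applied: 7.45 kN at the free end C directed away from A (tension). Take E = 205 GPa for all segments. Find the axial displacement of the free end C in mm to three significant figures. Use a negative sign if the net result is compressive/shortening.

Internal axial forces (sectioning from the free end, tension +): N_BC = 7.45 kN, N_AB = 7.45 kN.
A_AB = 577.9 mm².
A_BC = 1164 mm².
δ_AB = 7450·244/(577.9·205000) = 0.01534 mm
δ_BC = 7450·762/(1164·205000) = 0.02379 mm
δ = Σδ_i = 0.03913 mm.

0.0391 mm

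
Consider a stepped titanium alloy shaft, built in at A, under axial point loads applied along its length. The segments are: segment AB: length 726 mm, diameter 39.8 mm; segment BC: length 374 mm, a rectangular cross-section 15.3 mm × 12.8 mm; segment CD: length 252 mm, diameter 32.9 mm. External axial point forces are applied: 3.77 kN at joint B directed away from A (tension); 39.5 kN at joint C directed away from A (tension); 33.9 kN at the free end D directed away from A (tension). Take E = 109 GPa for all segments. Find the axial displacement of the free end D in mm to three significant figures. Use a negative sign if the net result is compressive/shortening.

Internal axial forces (sectioning from the free end, tension +): N_CD = 33.9 kN, N_BC = 73.4 kN, N_AB = 77.17 kN.
A_AB = 1244 mm².
A_BC = 195.8 mm².
A_CD = 850.1 mm².
δ_AB = 77170·726/(1244·109000) = 0.4131 mm
δ_BC = 73400·374/(195.8·109000) = 1.286 mm
δ_CD = 33900·252/(850.1·109000) = 0.09219 mm
δ = Σδ_i = 1.791 mm.

1.79 mm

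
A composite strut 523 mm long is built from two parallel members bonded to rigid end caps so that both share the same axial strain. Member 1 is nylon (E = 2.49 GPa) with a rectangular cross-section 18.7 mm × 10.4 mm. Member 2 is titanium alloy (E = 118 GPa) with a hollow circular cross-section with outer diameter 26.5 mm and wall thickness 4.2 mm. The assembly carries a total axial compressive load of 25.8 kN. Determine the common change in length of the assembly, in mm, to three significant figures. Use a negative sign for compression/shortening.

A_1 = 194.5 mm².
A_2 = 294.2 mm².
Equal strain + equilibrium ⇒ each member carries load in proportion to AE: A₁E₁ = 484300 N, A₂E₂ = 34720000 N, ΣAE = 35200000 N.
δ = PL/ΣAE = -25800·523/35200000 = -0.3833 mm.

-0.383 mm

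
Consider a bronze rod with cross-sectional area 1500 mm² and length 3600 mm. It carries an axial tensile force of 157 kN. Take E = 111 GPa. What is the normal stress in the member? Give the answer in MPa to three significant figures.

105 MPa

σ = N/A = 157000/1500 = 104.7 MPa.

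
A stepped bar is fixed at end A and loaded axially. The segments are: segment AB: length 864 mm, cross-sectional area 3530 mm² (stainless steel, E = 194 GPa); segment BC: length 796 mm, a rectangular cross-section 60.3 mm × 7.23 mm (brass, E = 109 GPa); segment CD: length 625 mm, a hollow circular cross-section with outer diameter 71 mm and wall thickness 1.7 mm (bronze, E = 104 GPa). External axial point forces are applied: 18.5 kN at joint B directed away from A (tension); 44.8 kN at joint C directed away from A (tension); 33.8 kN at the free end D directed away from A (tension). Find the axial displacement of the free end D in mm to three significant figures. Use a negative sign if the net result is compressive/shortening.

Internal axial forces (sectioning from the free end, tension +): N_CD = 33.8 kN, N_BC = 78.6 kN, N_AB = 97.1 kN.
A_BC = 436 mm².
A_CD = 370.1 mm².
δ_AB = 97100·864/(3530·194000) = 0.1225 mm
δ_BC = 78600·796/(436·109000) = 1.317 mm
δ_CD = 33800·625/(370.1·104000) = 0.5488 mm
δ = Σδ_i = 1.988 mm.

1.99 mm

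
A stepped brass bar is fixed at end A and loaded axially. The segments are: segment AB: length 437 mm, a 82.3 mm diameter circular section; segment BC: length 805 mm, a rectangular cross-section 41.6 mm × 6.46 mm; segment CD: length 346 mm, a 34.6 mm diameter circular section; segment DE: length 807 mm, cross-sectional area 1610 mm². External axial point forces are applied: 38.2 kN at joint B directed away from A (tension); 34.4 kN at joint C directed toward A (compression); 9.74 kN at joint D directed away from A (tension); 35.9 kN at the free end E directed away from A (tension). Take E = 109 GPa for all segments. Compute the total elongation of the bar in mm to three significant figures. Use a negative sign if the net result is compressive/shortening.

0.665 mm

Internal axial forces (sectioning from the free end, tension +): N_DE = 35.9 kN, N_CD = 45.64 kN, N_BC = 11.24 kN, N_AB = 49.44 kN.
A_AB = 5320 mm².
A_BC = 268.7 mm².
A_CD = 940.2 mm².
δ_AB = 49440·437/(5320·109000) = 0.03726 mm
δ_BC = 11240·805/(268.7·109000) = 0.3089 mm
δ_CD = 45640·346/(940.2·109000) = 0.1541 mm
δ_DE = 35900·807/(1610·109000) = 0.1651 mm
δ = Σδ_i = 0.6653 mm.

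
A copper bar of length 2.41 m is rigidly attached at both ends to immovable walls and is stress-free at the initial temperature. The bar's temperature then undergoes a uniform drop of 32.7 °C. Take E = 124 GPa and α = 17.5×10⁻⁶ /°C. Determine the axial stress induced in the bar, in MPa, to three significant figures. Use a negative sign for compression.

71.0 MPa

Free thermal expansion αLΔT = 17.5e-6 · 2410 · -32.7 = -1.379 mm.
The walls impose strain ε = −(-1.379)/2410 = 5.7225e-04; σ = Eε = 124000 · 5.7225e-04 = 70.96 MPa.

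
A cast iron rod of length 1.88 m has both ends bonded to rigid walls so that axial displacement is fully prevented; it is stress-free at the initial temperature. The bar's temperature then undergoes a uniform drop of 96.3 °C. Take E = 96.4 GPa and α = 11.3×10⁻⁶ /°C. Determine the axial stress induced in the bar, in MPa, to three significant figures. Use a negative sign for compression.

Free thermal expansion αLΔT = 11.3e-6 · 1880 · -96.3 = -2.046 mm.
The walls impose strain ε = −(-2.046)/1880 = 1.0882e-03; σ = Eε = 96400 · 1.0882e-03 = 104.9 MPa.

105 MPa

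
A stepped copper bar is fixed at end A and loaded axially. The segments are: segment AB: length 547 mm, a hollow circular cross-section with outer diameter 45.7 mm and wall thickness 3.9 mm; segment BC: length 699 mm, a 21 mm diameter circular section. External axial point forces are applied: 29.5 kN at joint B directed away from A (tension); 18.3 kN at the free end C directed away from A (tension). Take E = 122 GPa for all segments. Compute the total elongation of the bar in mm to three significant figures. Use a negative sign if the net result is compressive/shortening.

0.721 mm

Internal axial forces (sectioning from the free end, tension +): N_BC = 18.3 kN, N_AB = 47.8 kN.
A_AB = 512.1 mm².
A_BC = 346.4 mm².
δ_AB = 47800·547/(512.1·122000) = 0.4185 mm
δ_BC = 18300·699/(346.4·122000) = 0.3027 mm
δ = Σδ_i = 0.7212 mm.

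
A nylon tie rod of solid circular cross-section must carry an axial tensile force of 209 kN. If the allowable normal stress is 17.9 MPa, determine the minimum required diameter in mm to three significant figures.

Required area A ≥ P/σ_allow = 209000/17.9 = 11680 mm².
For a solid circular section, d ≥ √(4A/π) = 121.9 mm.

122 mm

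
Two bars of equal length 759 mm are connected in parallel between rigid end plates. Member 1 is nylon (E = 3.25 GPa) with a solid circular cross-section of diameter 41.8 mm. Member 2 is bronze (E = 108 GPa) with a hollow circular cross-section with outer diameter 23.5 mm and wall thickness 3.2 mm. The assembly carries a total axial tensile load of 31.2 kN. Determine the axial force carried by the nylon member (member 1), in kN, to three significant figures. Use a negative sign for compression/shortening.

A_1 = 1372 mm².
A_2 = 204.1 mm².
Equal strain + equilibrium ⇒ each member carries load in proportion to AE: A₁E₁ = 4460000 N, A₂E₂ = 22040000 N, ΣAE = 26500000 N.
F₁ = P·A₁E₁/ΣAE = 31200·4460000/26500000 = 5251 N.

5.25 kN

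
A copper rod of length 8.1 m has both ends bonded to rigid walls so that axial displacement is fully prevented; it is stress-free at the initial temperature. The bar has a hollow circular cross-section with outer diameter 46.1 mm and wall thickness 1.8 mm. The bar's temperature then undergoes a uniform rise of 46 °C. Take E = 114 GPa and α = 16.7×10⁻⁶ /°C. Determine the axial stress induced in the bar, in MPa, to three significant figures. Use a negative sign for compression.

Free thermal expansion αLΔT = 16.7e-6 · 8100 · 46 = 6.222 mm.
The walls impose strain ε = −(6.222)/8100 = -7.6820e-04; σ = Eε = 114000 · -7.6820e-04 = -87.57 MPa.

-87.6 MPa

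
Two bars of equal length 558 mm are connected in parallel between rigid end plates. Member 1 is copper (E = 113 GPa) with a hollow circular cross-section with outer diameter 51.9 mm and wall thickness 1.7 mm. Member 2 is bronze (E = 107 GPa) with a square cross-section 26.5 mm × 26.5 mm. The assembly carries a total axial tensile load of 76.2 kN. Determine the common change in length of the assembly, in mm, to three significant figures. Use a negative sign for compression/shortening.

A_1 = 268.1 mm².
A_2 = 702.2 mm².
Equal strain + equilibrium ⇒ each member carries load in proportion to AE: A₁E₁ = 30300000 N, A₂E₂ = 75140000 N, ΣAE = 105400000 N.
δ = PL/ΣAE = 76200·558/105400000 = 0.4033 mm.

0.403 mm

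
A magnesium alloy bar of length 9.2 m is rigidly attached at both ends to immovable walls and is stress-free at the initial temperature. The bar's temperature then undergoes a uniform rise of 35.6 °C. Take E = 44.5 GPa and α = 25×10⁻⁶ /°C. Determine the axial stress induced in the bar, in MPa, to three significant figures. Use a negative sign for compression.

-39.6 MPa

Free thermal expansion αLΔT = 25e-6 · 9200 · 35.6 = 8.188 mm.
The walls impose strain ε = −(8.188)/9200 = -8.9000e-04; σ = Eε = 44500 · -8.9000e-04 = -39.6 MPa.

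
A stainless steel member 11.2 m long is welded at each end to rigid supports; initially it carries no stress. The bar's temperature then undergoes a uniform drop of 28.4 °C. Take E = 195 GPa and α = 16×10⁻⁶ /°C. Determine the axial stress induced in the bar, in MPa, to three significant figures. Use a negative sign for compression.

Free thermal expansion αLΔT = 16e-6 · 11200 · -28.4 = -5.089 mm.
The walls impose strain ε = −(-5.089)/11200 = 4.5440e-04; σ = Eε = 195000 · 4.5440e-04 = 88.61 MPa.

88.6 MPa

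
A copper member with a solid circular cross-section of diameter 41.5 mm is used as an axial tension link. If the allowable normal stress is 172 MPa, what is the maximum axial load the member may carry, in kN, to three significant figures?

233 kN

A = 1353 mm².
P_max = σ_allow · A = 172 · 1353 = 232700 N = 232.7 kN.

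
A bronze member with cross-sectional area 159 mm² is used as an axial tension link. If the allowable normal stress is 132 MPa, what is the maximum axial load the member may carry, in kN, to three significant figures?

21.0 kN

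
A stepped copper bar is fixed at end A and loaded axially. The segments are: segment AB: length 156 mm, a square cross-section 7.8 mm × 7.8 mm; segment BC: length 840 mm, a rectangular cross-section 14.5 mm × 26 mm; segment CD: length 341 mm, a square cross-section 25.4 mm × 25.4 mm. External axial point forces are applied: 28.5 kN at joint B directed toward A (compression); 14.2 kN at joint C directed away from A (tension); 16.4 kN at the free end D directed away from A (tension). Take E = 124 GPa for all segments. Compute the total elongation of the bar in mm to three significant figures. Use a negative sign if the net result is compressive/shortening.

Internal axial forces (sectioning from the free end, tension +): N_CD = 16.4 kN, N_BC = 30.6 kN, N_AB = 2.1 kN.
A_AB = 60.84 mm².
A_BC = 377 mm².
A_CD = 645.2 mm².
δ_AB = 2100·156/(60.84·124000) = 0.04342 mm
δ_BC = 30600·840/(377·124000) = 0.5498 mm
δ_CD = 16400·341/(645.2·124000) = 0.06991 mm
δ = Σδ_i = 0.6632 mm.

0.663 mm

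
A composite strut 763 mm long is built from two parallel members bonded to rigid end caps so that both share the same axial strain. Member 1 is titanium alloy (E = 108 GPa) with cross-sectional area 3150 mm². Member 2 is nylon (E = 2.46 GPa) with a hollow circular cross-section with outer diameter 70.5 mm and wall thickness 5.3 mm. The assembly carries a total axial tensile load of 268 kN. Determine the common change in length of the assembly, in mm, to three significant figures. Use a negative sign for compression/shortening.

A_2 = 1086 mm².
Equal strain + equilibrium ⇒ each member carries load in proportion to AE: A₁E₁ = 340200000 N, A₂E₂ = 2671000 N, ΣAE = 342900000 N.
δ = PL/ΣAE = 268000·763/342900000 = 0.5964 mm.

0.596 mm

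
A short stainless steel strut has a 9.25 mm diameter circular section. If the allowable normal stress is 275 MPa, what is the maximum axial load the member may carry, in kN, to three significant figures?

A = 67.2 mm².
P_max = σ_allow · A = 275 · 67.2 = 18480 N = 18.48 kN.

18.5 kN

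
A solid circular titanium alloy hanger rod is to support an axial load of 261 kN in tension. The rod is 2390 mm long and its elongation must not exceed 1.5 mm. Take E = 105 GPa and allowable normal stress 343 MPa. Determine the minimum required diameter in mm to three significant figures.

71.0 mm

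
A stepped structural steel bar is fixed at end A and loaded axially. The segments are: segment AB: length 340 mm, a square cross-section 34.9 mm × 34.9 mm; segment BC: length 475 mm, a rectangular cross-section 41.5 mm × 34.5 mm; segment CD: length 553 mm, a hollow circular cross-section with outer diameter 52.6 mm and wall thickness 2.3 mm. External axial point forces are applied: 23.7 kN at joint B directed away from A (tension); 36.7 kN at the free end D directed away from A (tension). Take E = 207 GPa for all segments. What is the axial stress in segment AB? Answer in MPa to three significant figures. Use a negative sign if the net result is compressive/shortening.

49.6 MPa

Internal axial forces (sectioning from the free end, tension +): N_CD = 36.7 kN, N_BC = 36.7 kN, N_AB = 60.4 kN.
A_AB = 1218 mm².
σ_AB = N_AB/A_AB = 60400/1218 = 49.59 MPa.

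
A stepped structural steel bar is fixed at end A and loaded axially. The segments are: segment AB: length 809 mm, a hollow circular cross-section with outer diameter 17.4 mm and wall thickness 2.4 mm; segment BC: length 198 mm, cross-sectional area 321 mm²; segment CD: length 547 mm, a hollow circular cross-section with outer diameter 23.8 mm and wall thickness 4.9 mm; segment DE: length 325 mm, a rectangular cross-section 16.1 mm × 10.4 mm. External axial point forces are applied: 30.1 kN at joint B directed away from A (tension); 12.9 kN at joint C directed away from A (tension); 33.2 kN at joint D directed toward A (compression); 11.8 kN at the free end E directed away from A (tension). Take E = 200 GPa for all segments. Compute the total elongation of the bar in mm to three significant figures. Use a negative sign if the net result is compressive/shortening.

Internal axial forces (sectioning from the free end, tension +): N_DE = 11.8 kN, N_CD = -21.4 kN, N_BC = -8.5 kN, N_AB = 21.6 kN.
A_AB = 113.1 mm².
A_CD = 290.9 mm².
A_DE = 167.4 mm².
δ_AB = 21600·809/(113.1·200000) = 0.7725 mm
δ_BC = -8500·198/(321·200000) = -0.02621 mm
δ_CD = -21400·547/(290.9·200000) = -0.2012 mm
δ_DE = 11800·325/(167.4·200000) = 0.1145 mm
δ = Σδ_i = 0.6597 mm.

0.660 mm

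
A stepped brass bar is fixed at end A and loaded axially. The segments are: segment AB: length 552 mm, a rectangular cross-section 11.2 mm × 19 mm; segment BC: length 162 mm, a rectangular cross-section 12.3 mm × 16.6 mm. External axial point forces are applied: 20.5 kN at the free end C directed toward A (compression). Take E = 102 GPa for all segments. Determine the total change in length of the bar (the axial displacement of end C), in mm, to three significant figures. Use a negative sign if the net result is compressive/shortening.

Internal axial forces (sectioning from the free end, tension +): N_BC = -20.5 kN, N_AB = -20.5 kN.
A_AB = 212.8 mm².
A_BC = 204.2 mm².
δ_AB = -20500·552/(212.8·102000) = -0.5213 mm
δ_BC = -20500·162/(204.2·102000) = -0.1595 mm
δ = Σδ_i = -0.6808 mm.

-0.681 mm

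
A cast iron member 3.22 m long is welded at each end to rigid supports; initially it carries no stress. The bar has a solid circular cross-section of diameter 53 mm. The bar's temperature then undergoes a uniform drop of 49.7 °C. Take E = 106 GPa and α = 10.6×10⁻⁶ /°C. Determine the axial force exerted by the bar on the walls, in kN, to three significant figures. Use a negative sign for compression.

123 kN

Free thermal expansion αLΔT = 10.6e-6 · 3220 · -49.7 = -1.696 mm.
The walls impose strain ε = −(-1.696)/3220 = 5.2682e-04; σ = Eε = 106000 · 5.2682e-04 = 55.84 MPa.
Wall reaction R = σ·A = 55.84·2206 = 123200 N = 123.2 kN.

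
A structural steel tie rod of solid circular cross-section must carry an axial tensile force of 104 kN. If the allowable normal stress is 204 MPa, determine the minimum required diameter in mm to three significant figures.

25.5 mm

Required area A ≥ P/σ_allow = 104000/204 = 509.8 mm².
For a solid circular section, d ≥ √(4A/π) = 25.48 mm.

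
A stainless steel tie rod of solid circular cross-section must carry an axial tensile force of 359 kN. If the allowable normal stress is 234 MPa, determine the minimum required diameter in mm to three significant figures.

Required area A ≥ P/σ_allow = 359000/234 = 1534 mm².
For a solid circular section, d ≥ √(4A/π) = 44.2 mm.

44.2 mm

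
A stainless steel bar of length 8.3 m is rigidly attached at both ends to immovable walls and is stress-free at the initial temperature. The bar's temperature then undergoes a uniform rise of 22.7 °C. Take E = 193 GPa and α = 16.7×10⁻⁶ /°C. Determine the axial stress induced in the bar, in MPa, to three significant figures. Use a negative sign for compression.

-73.2 MPa

Free thermal expansion αLΔT = 16.7e-6 · 8300 · 22.7 = 3.146 mm.
The walls impose strain ε = −(3.146)/8300 = -3.7909e-04; σ = Eε = 193000 · -3.7909e-04 = -73.16 MPa.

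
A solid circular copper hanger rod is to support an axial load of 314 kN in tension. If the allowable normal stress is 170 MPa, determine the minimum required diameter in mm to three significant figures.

Required area A ≥ P/σ_allow = 314000/170 = 1847 mm².
For a solid circular section, d ≥ √(4A/π) = 48.49 mm.

48.5 mm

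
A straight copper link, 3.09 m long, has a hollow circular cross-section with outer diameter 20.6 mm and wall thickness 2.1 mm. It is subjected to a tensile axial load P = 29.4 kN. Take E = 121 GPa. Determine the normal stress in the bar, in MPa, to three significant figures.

241 MPa

A = 122.1 mm².
σ = N/A = 29400/122.1 = 240.9 MPa.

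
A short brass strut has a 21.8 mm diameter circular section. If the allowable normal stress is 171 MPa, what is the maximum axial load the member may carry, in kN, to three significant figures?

A = 373.3 mm².
P_max = σ_allow · A = 171 · 373.3 = 63830 N = 63.83 kN.

63.8 kN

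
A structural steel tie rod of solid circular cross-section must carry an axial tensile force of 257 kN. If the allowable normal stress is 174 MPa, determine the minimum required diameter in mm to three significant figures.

43.4 mm

Required area A ≥ P/σ_allow = 257000/174 = 1477 mm².
For a solid circular section, d ≥ √(4A/π) = 43.37 mm.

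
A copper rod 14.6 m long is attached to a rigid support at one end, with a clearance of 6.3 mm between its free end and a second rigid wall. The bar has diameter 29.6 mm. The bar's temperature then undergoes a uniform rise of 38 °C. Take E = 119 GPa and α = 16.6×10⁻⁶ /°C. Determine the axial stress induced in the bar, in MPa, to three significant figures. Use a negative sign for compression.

-23.7 MPa

Free thermal expansion αLΔT = 16.6e-6 · 14600 · 38 = 9.21 mm.
The walls engage after the gap closes; constrained expansion = 9.21 − 6.3 = 2.91 mm.
The walls impose strain ε = −(2.91)/14600 = -1.9929e-04; σ = Eε = 119000 · -1.9929e-04 = -23.72 MPa.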